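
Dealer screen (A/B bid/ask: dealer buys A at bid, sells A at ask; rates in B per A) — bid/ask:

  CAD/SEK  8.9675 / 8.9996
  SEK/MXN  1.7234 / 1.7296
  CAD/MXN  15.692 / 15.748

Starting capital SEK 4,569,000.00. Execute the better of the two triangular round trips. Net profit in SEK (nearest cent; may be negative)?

Net profit: SEK 37,070.43

Best loop SEK → CAD → MXN → SEK:
SEK 4,569,000.00 ÷ 8.9996 (buy CAD at ask) = CAD 507,689.23
CAD 507,689.23 × 15.692 (sell CAD at bid) = MXN 7,966,659.41
MXN 7,966,659.41 ÷ 1.7296 (buy SEK at ask) = SEK 4,606,070.43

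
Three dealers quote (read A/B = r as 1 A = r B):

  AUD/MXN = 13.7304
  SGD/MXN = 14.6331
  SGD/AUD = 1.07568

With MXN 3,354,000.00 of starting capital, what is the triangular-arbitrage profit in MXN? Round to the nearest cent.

Profitable loop is MXN → SGD → AUD → MXN:
MXN 3,354,000.00 ÷ 14.6331 = SGD 229,206.39
SGD 229,206.39 × 1.07568 = AUD 246,552.73
AUD 246,552.73 × 13.7304 = MXN 3,385,267.57
Profit = MXN 3,385,267.57 − MXN 3,354,000.00

Profit: MXN 31,267.57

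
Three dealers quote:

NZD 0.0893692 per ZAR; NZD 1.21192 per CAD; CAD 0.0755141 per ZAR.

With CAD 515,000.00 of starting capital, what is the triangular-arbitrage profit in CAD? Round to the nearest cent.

Profit: CAD 12,377.21

Profitable loop is CAD → NZD → ZAR → CAD:
CAD 515,000.00 × 1.21192 = NZD 624,138.80
NZD 624,138.80 ÷ 0.0893692 = ZAR 6,983,824.40
ZAR 6,983,824.40 × 0.0755141 = CAD 527,377.21
Profit = CAD 527,377.21 − CAD 515,000.00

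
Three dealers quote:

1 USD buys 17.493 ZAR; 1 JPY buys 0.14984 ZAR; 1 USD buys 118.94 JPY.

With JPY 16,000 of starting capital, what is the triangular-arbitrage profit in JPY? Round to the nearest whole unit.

Profit: JPY 301

Profitable loop is JPY → ZAR → USD → JPY:
JPY 16,000 × 0.14984 = ZAR 2,397.44
ZAR 2,397.44 ÷ 17.493 = USD 137.05
USD 137.05 × 118.94 = JPY 16,301
Profit = JPY 16,301 − JPY 16,000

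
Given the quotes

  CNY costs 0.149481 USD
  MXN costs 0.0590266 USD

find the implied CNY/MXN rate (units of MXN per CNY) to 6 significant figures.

CNY/MXN = 2.53243

1 CNY × 0.149481 = 0.149481 USD
0.149481 USD ÷ 0.0590266 = 2.53243 MXN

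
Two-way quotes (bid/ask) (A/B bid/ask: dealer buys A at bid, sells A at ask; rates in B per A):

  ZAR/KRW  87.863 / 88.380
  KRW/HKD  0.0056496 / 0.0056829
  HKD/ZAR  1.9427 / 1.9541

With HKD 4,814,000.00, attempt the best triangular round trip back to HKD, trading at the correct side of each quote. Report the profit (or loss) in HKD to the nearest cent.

Best loop HKD → KRW → ZAR → HKD:
HKD 4,814,000.00 ÷ 0.0056829 (buy KRW at ask) = KRW 847,102,712
KRW 847,102,712 ÷ 88.380 (buy ZAR at ask) = ZAR 9,584,778.36
ZAR 9,584,778.36 ÷ 1.9541 (buy HKD at ask) = HKD 4,904,957.97

Net profit: HKD 90,957.97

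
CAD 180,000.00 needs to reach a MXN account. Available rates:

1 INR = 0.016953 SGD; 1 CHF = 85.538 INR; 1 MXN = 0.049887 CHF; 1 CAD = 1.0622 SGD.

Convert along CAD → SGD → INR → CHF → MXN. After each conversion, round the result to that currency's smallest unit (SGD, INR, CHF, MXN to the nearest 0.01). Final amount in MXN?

CAD 180,000.00 × 1.0622 = SGD 191,196.00
SGD 191,196.00 ÷ 0.016953 = INR 11,278,003.89
INR 11,278,003.89 ÷ 85.538 = CHF 131,847.88
CHF 131,847.88 ÷ 0.049887 = MXN 2,642,930.62

MXN 2,642,930.62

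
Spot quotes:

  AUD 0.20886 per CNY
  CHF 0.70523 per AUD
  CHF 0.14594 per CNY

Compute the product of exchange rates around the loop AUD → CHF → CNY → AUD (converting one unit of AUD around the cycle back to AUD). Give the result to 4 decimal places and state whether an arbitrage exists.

Around AUD → CHF → CNY → AUD: 1 × 0.70523 ÷ 0.14594 × 0.20886 = 1.009280
Product > 1; profitable direction is AUD → CHF → CNY → AUD.

1.0093 (arbitrage exists)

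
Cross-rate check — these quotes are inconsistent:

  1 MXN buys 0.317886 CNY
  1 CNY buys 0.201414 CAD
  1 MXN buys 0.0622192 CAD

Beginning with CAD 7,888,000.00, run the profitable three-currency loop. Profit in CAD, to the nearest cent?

Profit: CAD 229,149.32

Profitable loop is CAD → MXN → CNY → CAD:
CAD 7,888,000.00 ÷ 0.0622192 = MXN 126,777,586.34
MXN 126,777,586.34 × 0.317886 = CNY 40,300,819.81
CNY 40,300,819.81 × 0.201414 = CAD 8,117,149.32
Profit = CAD 8,117,149.32 − CAD 7,888,000.00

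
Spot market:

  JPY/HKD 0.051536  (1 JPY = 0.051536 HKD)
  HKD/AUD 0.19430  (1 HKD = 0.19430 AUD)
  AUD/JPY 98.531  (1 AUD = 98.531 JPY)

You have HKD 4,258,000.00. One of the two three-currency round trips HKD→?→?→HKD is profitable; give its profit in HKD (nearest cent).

Profitable loop is HKD → JPY → AUD → HKD:
HKD 4,258,000.00 ÷ 0.051536 = JPY 82,621,857
JPY 82,621,857 ÷ 98.531 = AUD 838,536.67
AUD 838,536.67 ÷ 0.19430 = HKD 4,315,680.23
Profit = HKD 4,315,680.23 − HKD 4,258,000.00

Profit: HKD 57,680.23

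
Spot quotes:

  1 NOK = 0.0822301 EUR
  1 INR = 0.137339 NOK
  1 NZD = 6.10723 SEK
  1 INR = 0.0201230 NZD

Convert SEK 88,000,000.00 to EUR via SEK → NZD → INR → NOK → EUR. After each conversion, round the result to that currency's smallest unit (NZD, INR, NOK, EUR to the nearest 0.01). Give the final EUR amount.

SEK 88,000,000.00 ÷ 6.10723 = NZD 14,409,151.12
NZD 14,409,151.12 ÷ 0.0201230 = INR 716,053,824.98
INR 716,053,824.98 × 0.137339 = NOK 98,342,116.27
NOK 98,342,116.27 × 0.0822301 = EUR 8,086,682.06

EUR 8,086,682.06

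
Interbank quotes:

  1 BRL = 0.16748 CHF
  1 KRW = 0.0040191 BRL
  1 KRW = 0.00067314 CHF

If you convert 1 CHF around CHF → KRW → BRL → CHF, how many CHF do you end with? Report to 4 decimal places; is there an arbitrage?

Around CHF → KRW → BRL → CHF: 1 ÷ 0.00067314 × 0.0040191 × 0.16748 = 0.999969
Product ≈ 1 (deviation 0.003%, within rounding noise).

1.0000 (no arbitrage)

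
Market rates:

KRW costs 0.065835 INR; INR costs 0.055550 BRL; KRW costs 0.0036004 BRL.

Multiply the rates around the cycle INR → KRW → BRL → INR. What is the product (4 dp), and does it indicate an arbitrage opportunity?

0.9845 (arbitrage exists)

Around INR → KRW → BRL → INR: 1 ÷ 0.065835 × 0.0036004 ÷ 0.055550 = 0.984487
Product < 1; profitable direction is INR → BRL → KRW → INR.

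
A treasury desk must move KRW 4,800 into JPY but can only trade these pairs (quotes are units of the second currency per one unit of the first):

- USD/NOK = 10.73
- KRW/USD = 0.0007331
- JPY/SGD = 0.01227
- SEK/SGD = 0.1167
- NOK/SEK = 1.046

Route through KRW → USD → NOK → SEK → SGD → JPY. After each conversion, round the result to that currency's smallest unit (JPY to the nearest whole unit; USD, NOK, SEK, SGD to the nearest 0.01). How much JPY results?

JPY 376

KRW 4,800 × 0.0007331 = USD 3.52
USD 3.52 × 10.73 = NOK 37.77
NOK 37.77 × 1.046 = SEK 39.51
SEK 39.51 × 0.1167 = SGD 4.61
SGD 4.61 ÷ 0.01227 = JPY 376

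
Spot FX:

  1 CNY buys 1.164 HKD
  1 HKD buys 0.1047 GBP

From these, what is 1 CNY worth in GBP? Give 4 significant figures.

1 CNY × 1.164 = 1.164 HKD
1.164 HKD × 0.1047 = 0.121871 GBP

CNY/GBP = 0.1219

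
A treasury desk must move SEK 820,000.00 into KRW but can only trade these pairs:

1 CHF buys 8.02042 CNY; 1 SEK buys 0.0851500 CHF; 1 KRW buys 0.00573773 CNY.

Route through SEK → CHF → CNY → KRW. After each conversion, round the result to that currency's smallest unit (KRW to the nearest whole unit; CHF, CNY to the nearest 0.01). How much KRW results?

KRW 97,601,280

SEK 820,000.00 × 0.0851500 = CHF 69,823.00
CHF 69,823.00 × 8.02042 = CNY 560,009.79
CNY 560,009.79 ÷ 0.00573773 = KRW 97,601,280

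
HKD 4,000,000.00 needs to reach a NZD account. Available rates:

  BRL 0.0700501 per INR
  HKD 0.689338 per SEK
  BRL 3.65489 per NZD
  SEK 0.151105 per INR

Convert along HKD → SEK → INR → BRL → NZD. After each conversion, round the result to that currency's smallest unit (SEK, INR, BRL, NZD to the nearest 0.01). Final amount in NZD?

NZD 736,009.44

HKD 4,000,000.00 ÷ 0.689338 = SEK 5,802,668.65
SEK 5,802,668.65 ÷ 0.151105 = INR 38,401,566.13
INR 38,401,566.13 × 0.0700501 = BRL 2,690,033.55
BRL 2,690,033.55 ÷ 3.65489 = NZD 736,009.44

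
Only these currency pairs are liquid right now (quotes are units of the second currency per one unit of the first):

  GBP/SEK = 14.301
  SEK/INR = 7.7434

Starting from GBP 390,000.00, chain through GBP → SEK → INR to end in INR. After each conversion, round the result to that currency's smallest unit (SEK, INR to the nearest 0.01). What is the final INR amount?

GBP 390,000.00 × 14.301 = SEK 5,577,390.00
SEK 5,577,390.00 × 7.7434 = INR 43,187,961.73

INR 43,187,961.73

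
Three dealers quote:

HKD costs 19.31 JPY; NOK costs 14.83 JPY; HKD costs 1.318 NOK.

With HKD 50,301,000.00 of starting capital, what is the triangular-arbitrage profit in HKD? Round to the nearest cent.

Profit: HKD 614,604.76

Profitable loop is HKD → NOK → JPY → HKD:
HKD 50,301,000.00 × 1.318 = NOK 66,296,718.00
NOK 66,296,718.00 × 14.83 = JPY 983,180,328
JPY 983,180,328 ÷ 19.31 = HKD 50,915,604.76
Profit = HKD 50,915,604.76 − HKD 50,301,000.00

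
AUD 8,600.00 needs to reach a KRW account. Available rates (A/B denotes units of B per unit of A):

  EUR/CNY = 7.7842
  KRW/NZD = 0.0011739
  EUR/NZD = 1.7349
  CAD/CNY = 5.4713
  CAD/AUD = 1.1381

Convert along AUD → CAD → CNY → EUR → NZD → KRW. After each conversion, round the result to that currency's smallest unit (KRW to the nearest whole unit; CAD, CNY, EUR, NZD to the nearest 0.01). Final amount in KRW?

KRW 7,849,425

AUD 8,600.00 ÷ 1.1381 = CAD 7,556.45
CAD 7,556.45 × 5.4713 = CNY 41,343.60
CNY 41,343.60 ÷ 7.7842 = EUR 5,311.22
EUR 5,311.22 × 1.7349 = NZD 9,214.44
NZD 9,214.44 ÷ 0.0011739 = KRW 7,849,425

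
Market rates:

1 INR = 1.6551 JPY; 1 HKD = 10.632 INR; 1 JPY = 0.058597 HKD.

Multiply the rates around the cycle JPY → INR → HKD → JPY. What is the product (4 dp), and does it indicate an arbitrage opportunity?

Around JPY → INR → HKD → JPY: 1 ÷ 1.6551 ÷ 10.632 ÷ 0.058597 = 0.969807
Product < 1; profitable direction is JPY → HKD → INR → JPY.

0.9698 (arbitrage exists)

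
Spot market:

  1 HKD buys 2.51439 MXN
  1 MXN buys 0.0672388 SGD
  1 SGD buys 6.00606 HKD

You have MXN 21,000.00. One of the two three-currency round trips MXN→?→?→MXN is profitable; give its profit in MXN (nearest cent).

Profit: MXN 323.65

Profitable loop is MXN → SGD → HKD → MXN:
MXN 21,000.00 × 0.0672388 = SGD 1,412.01
SGD 1,412.01 × 6.00606 = HKD 8,480.65
HKD 8,480.65 × 2.51439 = MXN 21,323.65
Profit = MXN 21,323.65 − MXN 21,000.00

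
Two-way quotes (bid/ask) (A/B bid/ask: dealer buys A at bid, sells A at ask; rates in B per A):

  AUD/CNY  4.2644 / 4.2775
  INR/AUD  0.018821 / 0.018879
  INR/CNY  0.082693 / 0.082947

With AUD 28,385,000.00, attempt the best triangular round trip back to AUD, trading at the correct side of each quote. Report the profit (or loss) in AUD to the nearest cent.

Net profit: AUD 681,225.72

Best loop AUD → INR → CNY → AUD:
AUD 28,385,000.00 ÷ 0.018879 (buy INR at ask) = INR 1,503,522,432.33
INR 1,503,522,432.33 × 0.082693 (sell INR at bid) = CNY 124,330,780.50
CNY 124,330,780.50 ÷ 4.2775 (buy AUD at ask) = AUD 29,066,225.72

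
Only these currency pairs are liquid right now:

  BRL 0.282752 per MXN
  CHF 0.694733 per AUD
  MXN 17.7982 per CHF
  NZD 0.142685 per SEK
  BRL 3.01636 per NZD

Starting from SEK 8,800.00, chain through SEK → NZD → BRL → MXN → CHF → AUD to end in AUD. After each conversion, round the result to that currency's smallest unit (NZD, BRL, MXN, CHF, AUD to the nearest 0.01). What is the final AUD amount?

AUD 1,083.29

SEK 8,800.00 × 0.142685 = NZD 1,255.63
NZD 1,255.63 × 3.01636 = BRL 3,787.43
BRL 3,787.43 ÷ 0.282752 = MXN 13,394.88
MXN 13,394.88 ÷ 17.7982 = CHF 752.60
CHF 752.60 ÷ 0.694733 = AUD 1,083.29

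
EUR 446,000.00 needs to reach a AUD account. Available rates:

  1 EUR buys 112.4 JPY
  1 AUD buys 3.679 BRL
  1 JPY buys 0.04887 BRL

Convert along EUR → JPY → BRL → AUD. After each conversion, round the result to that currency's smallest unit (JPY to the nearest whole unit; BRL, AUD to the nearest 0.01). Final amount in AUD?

AUD 665,907.22

EUR 446,000.00 × 112.4 = JPY 50,130,400
JPY 50,130,400 × 0.04887 = BRL 2,449,872.65
BRL 2,449,872.65 ÷ 3.679 = AUD 665,907.22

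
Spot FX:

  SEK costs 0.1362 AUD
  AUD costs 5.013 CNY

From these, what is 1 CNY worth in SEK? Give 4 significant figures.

CNY/SEK = 1.465

1 CNY ÷ 5.013 = 0.199481 AUD
0.199481 AUD ÷ 0.1362 = 1.46462 SEK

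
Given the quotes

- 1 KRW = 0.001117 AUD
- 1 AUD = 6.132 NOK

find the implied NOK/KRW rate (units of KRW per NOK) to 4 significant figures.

1 NOK ÷ 6.132 = 0.163079 AUD
0.163079 AUD ÷ 0.001117 = 145.997 KRW

NOK/KRW = 146.0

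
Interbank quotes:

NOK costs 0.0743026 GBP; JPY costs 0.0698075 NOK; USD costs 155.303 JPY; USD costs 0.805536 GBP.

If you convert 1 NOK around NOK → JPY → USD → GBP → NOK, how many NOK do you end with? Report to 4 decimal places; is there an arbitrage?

1.0000 (no arbitrage)

Around NOK → JPY → USD → GBP → NOK: 1 ÷ 0.0698075 ÷ 155.303 × 0.805536 ÷ 0.0743026 = 0.999998
Product ≈ 1 (deviation 0.000%, within rounding noise).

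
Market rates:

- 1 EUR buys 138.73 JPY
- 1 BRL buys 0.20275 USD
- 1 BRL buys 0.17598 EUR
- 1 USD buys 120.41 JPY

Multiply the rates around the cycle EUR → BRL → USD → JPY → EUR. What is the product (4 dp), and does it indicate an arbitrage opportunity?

1.0000 (no arbitrage)

Around EUR → BRL → USD → JPY → EUR: 1 ÷ 0.17598 × 0.20275 × 120.41 ÷ 138.73 = 0.999976
Product ≈ 1 (deviation 0.002%, within rounding noise).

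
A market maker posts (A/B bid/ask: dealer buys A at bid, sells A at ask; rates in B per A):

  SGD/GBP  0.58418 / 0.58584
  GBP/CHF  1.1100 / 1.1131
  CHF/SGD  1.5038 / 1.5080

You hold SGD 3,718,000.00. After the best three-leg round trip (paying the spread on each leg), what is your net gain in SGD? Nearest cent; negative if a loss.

Net profit: SGD 62,896.94

Best loop SGD → CHF → GBP → SGD:
SGD 3,718,000.00 ÷ 1.5080 (buy CHF at ask) = CHF 2,465,517.24
CHF 2,465,517.24 ÷ 1.1131 (buy GBP at ask) = GBP 2,215,000.67
GBP 2,215,000.67 ÷ 0.58584 (buy SGD at ask) = SGD 3,780,896.94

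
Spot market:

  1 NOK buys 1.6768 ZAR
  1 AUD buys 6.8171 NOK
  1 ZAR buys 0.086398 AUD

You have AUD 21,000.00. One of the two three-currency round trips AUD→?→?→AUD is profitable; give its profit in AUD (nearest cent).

Profit: AUD 263.50

Profitable loop is AUD → ZAR → NOK → AUD:
AUD 21,000.00 ÷ 0.086398 = ZAR 243,061.18
ZAR 243,061.18 ÷ 1.6768 = NOK 144,955.38
NOK 144,955.38 ÷ 6.8171 = AUD 21,263.50
Profit = AUD 21,263.50 − AUD 21,000.00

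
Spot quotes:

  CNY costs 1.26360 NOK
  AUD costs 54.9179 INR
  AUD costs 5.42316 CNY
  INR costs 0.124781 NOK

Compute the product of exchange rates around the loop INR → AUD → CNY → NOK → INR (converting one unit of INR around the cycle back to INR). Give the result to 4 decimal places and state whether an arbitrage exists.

1.0000 (no arbitrage)

Around INR → AUD → CNY → NOK → INR: 1 ÷ 54.9179 × 5.42316 × 1.26360 ÷ 0.124781 = 0.999999
Product ≈ 1 (deviation 0.000%, within rounding noise).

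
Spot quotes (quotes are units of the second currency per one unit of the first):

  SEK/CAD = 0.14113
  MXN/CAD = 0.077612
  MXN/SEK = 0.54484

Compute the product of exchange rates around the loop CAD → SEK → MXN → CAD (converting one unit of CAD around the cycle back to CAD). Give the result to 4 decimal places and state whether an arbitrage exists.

1.0093 (arbitrage exists)

Around CAD → SEK → MXN → CAD: 1 ÷ 0.14113 ÷ 0.54484 × 0.077612 = 1.009347
Product > 1; profitable direction is CAD → SEK → MXN → CAD.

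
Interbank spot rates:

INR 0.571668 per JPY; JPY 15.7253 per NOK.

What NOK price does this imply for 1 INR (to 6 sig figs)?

INR/NOK = 0.111239

1 INR ÷ 0.571668 = 1.74927 JPY
1.74927 JPY ÷ 15.7253 = 0.111239 NOK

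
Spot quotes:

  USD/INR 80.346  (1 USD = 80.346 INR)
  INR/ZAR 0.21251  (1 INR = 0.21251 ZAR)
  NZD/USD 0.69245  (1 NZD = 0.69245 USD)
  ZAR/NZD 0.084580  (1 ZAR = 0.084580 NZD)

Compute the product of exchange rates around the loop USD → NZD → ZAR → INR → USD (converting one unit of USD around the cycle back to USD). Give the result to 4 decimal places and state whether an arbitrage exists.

Around USD → NZD → ZAR → INR → USD: 1 ÷ 0.69245 ÷ 0.084580 ÷ 0.21251 ÷ 80.346 = 1.000001
Product ≈ 1 (deviation 0.000%, within rounding noise).

1.0000 (no arbitrage)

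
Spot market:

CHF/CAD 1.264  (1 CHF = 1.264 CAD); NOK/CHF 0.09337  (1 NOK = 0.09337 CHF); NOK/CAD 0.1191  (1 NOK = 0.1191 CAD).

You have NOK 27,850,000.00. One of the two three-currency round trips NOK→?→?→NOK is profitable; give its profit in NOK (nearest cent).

Profit: NOK 254,931.31

Profitable loop is NOK → CAD → CHF → NOK:
NOK 27,850,000.00 × 0.1191 = CAD 3,316,935.00
CAD 3,316,935.00 ÷ 1.264 = CHF 2,624,157.44
CHF 2,624,157.44 ÷ 0.09337 = NOK 28,104,931.31
Profit = NOK 28,104,931.31 − NOK 27,850,000.00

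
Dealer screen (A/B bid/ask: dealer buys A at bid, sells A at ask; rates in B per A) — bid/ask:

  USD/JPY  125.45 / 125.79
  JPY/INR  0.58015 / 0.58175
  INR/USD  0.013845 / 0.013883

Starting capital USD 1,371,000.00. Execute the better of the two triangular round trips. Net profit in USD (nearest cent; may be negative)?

Net profit: USD 10,469.74

Best loop USD → JPY → INR → USD:
USD 1,371,000.00 × 125.45 (sell USD at bid) = JPY 171,991,950
JPY 171,991,950 × 0.58015 (sell JPY at bid) = INR 99,781,129.79
INR 99,781,129.79 × 0.013845 (sell INR at bid) = USD 1,381,469.74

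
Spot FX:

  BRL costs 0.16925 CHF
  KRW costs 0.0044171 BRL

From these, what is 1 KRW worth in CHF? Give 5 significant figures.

1 KRW × 0.0044171 = 0.0044171 BRL
0.0044171 BRL × 0.16925 = 0.000747594 CHF

KRW/CHF = 0.00074759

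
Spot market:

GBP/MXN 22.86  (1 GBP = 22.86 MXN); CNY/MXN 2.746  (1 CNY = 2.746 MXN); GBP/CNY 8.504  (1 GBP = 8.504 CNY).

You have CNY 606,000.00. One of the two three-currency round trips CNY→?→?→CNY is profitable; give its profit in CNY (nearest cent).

Profitable loop is CNY → MXN → GBP → CNY:
CNY 606,000.00 × 2.746 = MXN 1,664,076.00
MXN 1,664,076.00 ÷ 22.86 = GBP 72,794.23
GBP 72,794.23 × 8.504 = CNY 619,042.10
Profit = CNY 619,042.10 − CNY 606,000.00

Profit: CNY 13,042.10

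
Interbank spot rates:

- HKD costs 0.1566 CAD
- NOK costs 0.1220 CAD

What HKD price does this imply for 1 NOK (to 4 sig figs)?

1 NOK × 0.1220 = 0.122 CAD
0.122 CAD ÷ 0.1566 = 0.779055 HKD

NOK/HKD = 0.7791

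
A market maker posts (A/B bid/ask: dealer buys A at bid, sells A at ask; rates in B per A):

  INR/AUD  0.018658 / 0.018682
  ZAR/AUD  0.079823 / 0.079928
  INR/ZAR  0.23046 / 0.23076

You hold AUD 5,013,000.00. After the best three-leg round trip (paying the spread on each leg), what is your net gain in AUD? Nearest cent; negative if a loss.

Net profit: AUD 58,113.34

Best loop AUD → ZAR → INR → AUD:
AUD 5,013,000.00 ÷ 0.079928 (buy ZAR at ask) = ZAR 62,718,947.05
ZAR 62,718,947.05 ÷ 0.23076 (buy INR at ask) = INR 271,792,975.61
INR 271,792,975.61 × 0.018658 (sell INR at bid) = AUD 5,071,113.34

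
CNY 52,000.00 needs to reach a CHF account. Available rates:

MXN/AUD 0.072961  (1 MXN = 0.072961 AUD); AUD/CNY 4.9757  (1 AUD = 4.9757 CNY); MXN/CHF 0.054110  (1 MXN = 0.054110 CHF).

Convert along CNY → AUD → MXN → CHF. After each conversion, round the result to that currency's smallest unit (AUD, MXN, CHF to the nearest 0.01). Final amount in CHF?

CNY 52,000.00 ÷ 4.9757 = AUD 10,450.79
AUD 10,450.79 ÷ 0.072961 = MXN 143,238.03
MXN 143,238.03 × 0.054110 = CHF 7,750.61

CHF 7,750.61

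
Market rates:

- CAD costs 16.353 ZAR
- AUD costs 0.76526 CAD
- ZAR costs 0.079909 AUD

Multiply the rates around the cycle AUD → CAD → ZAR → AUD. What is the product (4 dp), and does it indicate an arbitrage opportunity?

Around AUD → CAD → ZAR → AUD: 1 × 0.76526 × 16.353 × 0.079909 = 1.000005
Product ≈ 1 (deviation 0.000%, within rounding noise).

1.0000 (no arbitrage)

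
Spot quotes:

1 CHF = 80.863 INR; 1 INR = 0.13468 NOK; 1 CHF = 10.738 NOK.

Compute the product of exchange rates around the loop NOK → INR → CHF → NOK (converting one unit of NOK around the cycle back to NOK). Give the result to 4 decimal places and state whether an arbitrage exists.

0.9860 (arbitrage exists)

Around NOK → INR → CHF → NOK: 1 ÷ 0.13468 ÷ 80.863 × 10.738 = 0.985985
Product < 1; profitable direction is NOK → CHF → INR → NOK.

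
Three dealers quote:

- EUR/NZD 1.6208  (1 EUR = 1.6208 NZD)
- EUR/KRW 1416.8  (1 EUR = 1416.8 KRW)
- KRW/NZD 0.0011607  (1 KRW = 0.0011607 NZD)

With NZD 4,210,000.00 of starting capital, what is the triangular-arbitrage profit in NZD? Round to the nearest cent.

Profitable loop is NZD → EUR → KRW → NZD:
NZD 4,210,000.00 ÷ 1.6208 = EUR 2,597,482.72
EUR 2,597,482.72 × 1416.8 = KRW 3,680,113,524
KRW 3,680,113,524 × 0.0011607 = NZD 4,271,507.77
Profit = NZD 4,271,507.77 − NZD 4,210,000.00

Profit: NZD 61,507.77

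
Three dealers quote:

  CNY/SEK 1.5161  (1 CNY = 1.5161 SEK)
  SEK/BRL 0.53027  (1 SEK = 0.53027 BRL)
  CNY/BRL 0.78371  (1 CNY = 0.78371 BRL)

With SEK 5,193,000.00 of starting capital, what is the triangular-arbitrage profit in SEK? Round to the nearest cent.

Profitable loop is SEK → BRL → CNY → SEK:
SEK 5,193,000.00 × 0.53027 = BRL 2,753,692.11
BRL 2,753,692.11 ÷ 0.78371 = CNY 3,513,662.08
CNY 3,513,662.08 × 1.5161 = SEK 5,327,063.08
Profit = SEK 5,327,063.08 − SEK 5,193,000.00

Profit: SEK 134,063.08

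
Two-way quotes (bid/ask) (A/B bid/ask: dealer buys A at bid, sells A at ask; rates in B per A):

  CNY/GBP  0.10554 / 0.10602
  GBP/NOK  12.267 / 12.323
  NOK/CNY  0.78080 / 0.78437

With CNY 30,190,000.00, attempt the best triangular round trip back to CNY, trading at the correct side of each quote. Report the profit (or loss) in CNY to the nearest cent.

Net profit: CNY 328,161.91

Best loop CNY → GBP → NOK → CNY:
CNY 30,190,000.00 × 0.10554 (sell CNY at bid) = GBP 3,186,252.60
GBP 3,186,252.60 × 12.267 (sell GBP at bid) = NOK 39,085,760.64
NOK 39,085,760.64 × 0.78080 (sell NOK at bid) = CNY 30,518,161.91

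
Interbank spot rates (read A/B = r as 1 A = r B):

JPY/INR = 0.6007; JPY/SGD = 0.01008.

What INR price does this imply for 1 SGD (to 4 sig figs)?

1 SGD ÷ 0.01008 = 99.2063 JPY
99.2063 JPY × 0.6007 = 59.5933 INR

SGD/INR = 59.59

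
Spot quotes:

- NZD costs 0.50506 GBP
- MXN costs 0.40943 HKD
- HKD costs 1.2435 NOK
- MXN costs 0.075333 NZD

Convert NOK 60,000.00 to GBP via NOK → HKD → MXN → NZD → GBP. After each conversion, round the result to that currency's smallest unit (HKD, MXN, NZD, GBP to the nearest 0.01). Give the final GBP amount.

GBP 4,483.88

NOK 60,000.00 ÷ 1.2435 = HKD 48,250.90
HKD 48,250.90 ÷ 0.40943 = MXN 117,848.96
MXN 117,848.96 × 0.075333 = NZD 8,877.92
NZD 8,877.92 × 0.50506 = GBP 4,483.88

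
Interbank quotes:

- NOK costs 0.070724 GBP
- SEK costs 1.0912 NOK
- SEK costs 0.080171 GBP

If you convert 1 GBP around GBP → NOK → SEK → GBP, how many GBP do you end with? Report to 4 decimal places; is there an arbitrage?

Around GBP → NOK → SEK → GBP: 1 ÷ 0.070724 ÷ 1.0912 × 0.080171 = 1.038834
Product > 1; profitable direction is GBP → NOK → SEK → GBP.

1.0388 (arbitrage exists)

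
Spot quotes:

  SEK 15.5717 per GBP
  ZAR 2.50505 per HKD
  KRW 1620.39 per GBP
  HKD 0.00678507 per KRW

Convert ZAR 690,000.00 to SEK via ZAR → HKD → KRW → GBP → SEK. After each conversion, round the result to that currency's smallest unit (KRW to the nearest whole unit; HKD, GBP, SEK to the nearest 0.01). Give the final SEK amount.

ZAR 690,000.00 ÷ 2.50505 = HKD 275,443.60
HKD 275,443.60 ÷ 0.00678507 = KRW 40,595,543
KRW 40,595,543 ÷ 1620.39 = GBP 25,052.95
GBP 25,052.95 × 15.5717 = SEK 390,117.02

SEK 390,117.02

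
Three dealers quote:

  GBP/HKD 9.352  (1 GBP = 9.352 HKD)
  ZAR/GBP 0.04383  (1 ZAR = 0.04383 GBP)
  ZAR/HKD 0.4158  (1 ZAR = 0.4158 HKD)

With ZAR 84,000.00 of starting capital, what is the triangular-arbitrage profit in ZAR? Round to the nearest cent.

Profitable loop is ZAR → HKD → GBP → ZAR:
ZAR 84,000.00 × 0.4158 = HKD 34,927.20
HKD 34,927.20 ÷ 9.352 = GBP 3,734.73
GBP 3,734.73 ÷ 0.04383 = ZAR 85,209.46
Profit = ZAR 85,209.46 − ZAR 84,000.00

Profit: ZAR 1,209.46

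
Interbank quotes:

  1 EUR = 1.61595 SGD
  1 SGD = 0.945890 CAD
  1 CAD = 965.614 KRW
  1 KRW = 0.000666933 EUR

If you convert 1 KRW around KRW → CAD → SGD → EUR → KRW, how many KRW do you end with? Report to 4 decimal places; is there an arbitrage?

Around KRW → CAD → SGD → EUR → KRW: 1 ÷ 965.614 ÷ 0.945890 ÷ 1.61595 ÷ 0.000666933 = 1.015888
Product > 1; profitable direction is KRW → CAD → SGD → EUR → KRW.

1.0159 (arbitrage exists)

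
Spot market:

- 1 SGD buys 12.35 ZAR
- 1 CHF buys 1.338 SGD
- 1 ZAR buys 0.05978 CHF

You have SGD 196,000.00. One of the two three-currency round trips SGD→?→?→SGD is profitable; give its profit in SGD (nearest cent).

Profit: SGD 2,416.18

Profitable loop is SGD → CHF → ZAR → SGD:
SGD 196,000.00 ÷ 1.338 = CHF 146,487.29
CHF 146,487.29 ÷ 0.05978 = ZAR 2,450,439.85
ZAR 2,450,439.85 ÷ 12.35 = SGD 198,416.18
Profit = SGD 198,416.18 − SGD 196,000.00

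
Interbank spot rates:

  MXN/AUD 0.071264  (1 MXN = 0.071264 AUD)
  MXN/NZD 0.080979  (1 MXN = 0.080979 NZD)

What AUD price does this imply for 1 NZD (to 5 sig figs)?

NZD/AUD = 0.88003

1 NZD ÷ 0.080979 = 12.3489 MXN
12.3489 MXN × 0.071264 = 0.880031 AUD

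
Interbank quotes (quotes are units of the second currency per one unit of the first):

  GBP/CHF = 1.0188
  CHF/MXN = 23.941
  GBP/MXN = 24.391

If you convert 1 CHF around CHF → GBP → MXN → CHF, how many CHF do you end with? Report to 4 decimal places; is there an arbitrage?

Around CHF → GBP → MXN → CHF: 1 ÷ 1.0188 × 24.391 ÷ 23.941 = 0.999996
Product ≈ 1 (deviation 0.000%, within rounding noise).

1.0000 (no arbitrage)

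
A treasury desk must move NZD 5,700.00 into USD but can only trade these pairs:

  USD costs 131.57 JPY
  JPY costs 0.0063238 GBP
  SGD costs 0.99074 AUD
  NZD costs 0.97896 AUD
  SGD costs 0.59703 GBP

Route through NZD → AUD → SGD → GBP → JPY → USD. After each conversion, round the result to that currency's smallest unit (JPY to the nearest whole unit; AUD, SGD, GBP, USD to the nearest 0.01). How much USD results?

USD 4,041.48

NZD 5,700.00 × 0.97896 = AUD 5,580.07
AUD 5,580.07 ÷ 0.99074 = SGD 5,632.22
SGD 5,632.22 × 0.59703 = GBP 3,362.60
GBP 3,362.60 ÷ 0.0063238 = JPY 531,737
JPY 531,737 ÷ 131.57 = USD 4,041.48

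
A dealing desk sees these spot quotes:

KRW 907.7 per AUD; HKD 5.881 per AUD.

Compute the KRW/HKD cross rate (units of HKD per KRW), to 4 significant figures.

KRW/HKD = 0.006479

1 KRW ÷ 907.7 = 0.00110169 AUD
0.00110169 AUD × 5.881 = 0.00647901 HKD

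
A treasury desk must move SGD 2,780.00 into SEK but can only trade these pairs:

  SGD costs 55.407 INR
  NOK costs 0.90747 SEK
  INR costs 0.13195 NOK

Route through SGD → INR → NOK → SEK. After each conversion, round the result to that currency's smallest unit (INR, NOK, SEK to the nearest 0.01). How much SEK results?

SEK 18,443.83

SGD 2,780.00 × 55.407 = INR 154,031.46
INR 154,031.46 × 0.13195 = NOK 20,324.45
NOK 20,324.45 × 0.90747 = SEK 18,443.83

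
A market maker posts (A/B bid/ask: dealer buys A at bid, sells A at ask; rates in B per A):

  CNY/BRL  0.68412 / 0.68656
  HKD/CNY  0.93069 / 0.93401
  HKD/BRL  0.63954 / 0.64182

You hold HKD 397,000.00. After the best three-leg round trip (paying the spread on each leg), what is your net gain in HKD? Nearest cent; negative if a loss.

Net result: HKD -1,061.08 (no profitable arbitrage after spreads)

Best loop HKD → BRL → CNY → HKD:
HKD 397,000.00 × 0.63954 (sell HKD at bid) = BRL 253,897.38
BRL 253,897.38 ÷ 0.68656 (buy CNY at ask) = CNY 369,810.91
CNY 369,810.91 ÷ 0.93401 (buy HKD at ask) = HKD 395,938.92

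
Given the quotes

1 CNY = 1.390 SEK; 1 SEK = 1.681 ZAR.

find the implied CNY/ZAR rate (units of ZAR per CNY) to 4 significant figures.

CNY/ZAR = 2.337

1 CNY × 1.390 = 1.39 SEK
1.39 SEK × 1.681 = 2.33659 ZAR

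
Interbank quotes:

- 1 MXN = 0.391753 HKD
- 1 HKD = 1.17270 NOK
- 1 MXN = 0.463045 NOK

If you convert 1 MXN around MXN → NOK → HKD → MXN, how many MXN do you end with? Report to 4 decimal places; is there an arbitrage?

Around MXN → NOK → HKD → MXN: 1 × 0.463045 ÷ 1.17270 ÷ 0.391753 = 1.007915
Product > 1; profitable direction is MXN → NOK → HKD → MXN.

1.0079 (arbitrage exists)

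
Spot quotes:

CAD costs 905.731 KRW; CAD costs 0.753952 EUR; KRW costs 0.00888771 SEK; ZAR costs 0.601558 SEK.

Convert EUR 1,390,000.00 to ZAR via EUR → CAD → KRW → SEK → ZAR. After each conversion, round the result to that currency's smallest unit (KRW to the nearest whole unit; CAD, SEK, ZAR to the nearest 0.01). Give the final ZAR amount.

EUR 1,390,000.00 ÷ 0.753952 = CAD 1,843,618.69
CAD 1,843,618.69 × 905.731 = KRW 1,669,822,600
KRW 1,669,822,600 × 0.00888771 = SEK 14,840,899.02
SEK 14,840,899.02 ÷ 0.601558 = ZAR 24,670,769.93

ZAR 24,670,769.93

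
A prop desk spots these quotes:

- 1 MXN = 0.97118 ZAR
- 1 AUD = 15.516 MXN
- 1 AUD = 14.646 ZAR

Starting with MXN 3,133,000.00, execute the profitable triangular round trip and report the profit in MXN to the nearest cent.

Profit: MXN 90,449.47

Profitable loop is MXN → ZAR → AUD → MXN:
MXN 3,133,000.00 × 0.97118 = ZAR 3,042,706.94
ZAR 3,042,706.94 ÷ 14.646 = AUD 207,750.03
AUD 207,750.03 × 15.516 = MXN 3,223,449.47
Profit = MXN 3,223,449.47 − MXN 3,133,000.00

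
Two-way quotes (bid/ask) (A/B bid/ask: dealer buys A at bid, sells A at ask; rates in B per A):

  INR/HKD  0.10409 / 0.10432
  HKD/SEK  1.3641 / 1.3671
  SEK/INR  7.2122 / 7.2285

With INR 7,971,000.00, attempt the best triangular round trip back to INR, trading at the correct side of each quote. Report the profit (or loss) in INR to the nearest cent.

Net profit: INR 191,736.70

Best loop INR → HKD → SEK → INR:
INR 7,971,000.00 × 0.10409 (sell INR at bid) = HKD 829,701.39
HKD 829,701.39 × 1.3641 (sell HKD at bid) = SEK 1,131,795.67
SEK 1,131,795.67 × 7.2122 (sell SEK at bid) = INR 8,162,736.70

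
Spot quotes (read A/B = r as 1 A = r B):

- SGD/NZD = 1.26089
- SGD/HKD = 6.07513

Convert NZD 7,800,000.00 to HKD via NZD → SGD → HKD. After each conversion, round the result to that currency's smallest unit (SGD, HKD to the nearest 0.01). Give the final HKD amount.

NZD 7,800,000.00 ÷ 1.26089 = SGD 6,186,106.64
SGD 6,186,106.64 × 6.07513 = HKD 37,581,402.03

HKD 37,581,402.03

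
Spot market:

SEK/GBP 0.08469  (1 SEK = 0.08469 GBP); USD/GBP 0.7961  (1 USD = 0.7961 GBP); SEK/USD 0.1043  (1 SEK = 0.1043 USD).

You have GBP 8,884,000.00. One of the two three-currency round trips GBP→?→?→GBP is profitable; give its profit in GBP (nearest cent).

Profitable loop is GBP → USD → SEK → GBP:
GBP 8,884,000.00 ÷ 0.7961 = USD 11,159,402.09
USD 11,159,402.09 ÷ 0.1043 = SEK 106,993,308.58
SEK 106,993,308.58 × 0.08469 = GBP 9,061,263.30
Profit = GBP 9,061,263.30 − GBP 8,884,000.00

Profit: GBP 177,263.30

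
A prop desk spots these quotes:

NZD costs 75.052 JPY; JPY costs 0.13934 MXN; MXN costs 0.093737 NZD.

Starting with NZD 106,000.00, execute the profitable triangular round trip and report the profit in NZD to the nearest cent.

Profit: NZD 2,132.62

Profitable loop is NZD → MXN → JPY → NZD:
NZD 106,000.00 ÷ 0.093737 = MXN 1,130,823.47
MXN 1,130,823.47 ÷ 0.13934 = JPY 8,115,570
JPY 8,115,570 ÷ 75.052 = NZD 108,132.62
Profit = NZD 108,132.62 − NZD 106,000.00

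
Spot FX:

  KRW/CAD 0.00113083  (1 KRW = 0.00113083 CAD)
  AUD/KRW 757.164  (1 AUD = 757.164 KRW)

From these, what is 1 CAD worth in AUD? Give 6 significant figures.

CAD/AUD = 1.16792

1 CAD ÷ 0.00113083 = 884.306 KRW
884.306 KRW ÷ 757.164 = 1.16792 AUD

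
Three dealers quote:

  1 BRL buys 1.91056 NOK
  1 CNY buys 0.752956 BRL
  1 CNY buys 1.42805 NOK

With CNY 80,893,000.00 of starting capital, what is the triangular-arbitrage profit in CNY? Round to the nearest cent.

Profit: CNY 595,778.48

Profitable loop is CNY → BRL → NOK → CNY:
CNY 80,893,000.00 × 0.752956 = BRL 60,908,869.71
BRL 60,908,869.71 × 1.91056 = NOK 116,370,050.11
NOK 116,370,050.11 ÷ 1.42805 = CNY 81,488,778.48
Profit = CNY 81,488,778.48 − CNY 80,893,000.00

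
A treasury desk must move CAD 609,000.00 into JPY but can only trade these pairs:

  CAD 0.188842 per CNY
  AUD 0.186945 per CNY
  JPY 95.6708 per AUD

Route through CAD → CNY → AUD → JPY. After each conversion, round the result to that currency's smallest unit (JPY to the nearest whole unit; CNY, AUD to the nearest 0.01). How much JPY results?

JPY 57,678,235

CAD 609,000.00 ÷ 0.188842 = CNY 3,224,918.19
CNY 3,224,918.19 × 0.186945 = AUD 602,882.33
AUD 602,882.33 × 95.6708 = JPY 57,678,235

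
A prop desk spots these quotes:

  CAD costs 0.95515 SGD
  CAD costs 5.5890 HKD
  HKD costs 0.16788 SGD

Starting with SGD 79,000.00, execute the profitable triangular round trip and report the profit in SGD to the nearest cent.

Profitable loop is SGD → HKD → CAD → SGD:
SGD 79,000.00 ÷ 0.16788 = HKD 470,574.22
HKD 470,574.22 ÷ 5.5890 = CAD 84,196.50
CAD 84,196.50 × 0.95515 = SGD 80,420.28
Profit = SGD 80,420.28 − SGD 79,000.00

Profit: SGD 1,420.28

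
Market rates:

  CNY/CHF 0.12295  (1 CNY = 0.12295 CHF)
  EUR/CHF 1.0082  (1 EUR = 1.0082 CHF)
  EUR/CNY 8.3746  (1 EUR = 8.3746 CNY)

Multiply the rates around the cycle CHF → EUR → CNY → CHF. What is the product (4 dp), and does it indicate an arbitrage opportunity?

Around CHF → EUR → CNY → CHF: 1 ÷ 1.0082 × 8.3746 × 0.12295 = 1.021283
Product > 1; profitable direction is CHF → EUR → CNY → CHF.

1.0213 (arbitrage exists)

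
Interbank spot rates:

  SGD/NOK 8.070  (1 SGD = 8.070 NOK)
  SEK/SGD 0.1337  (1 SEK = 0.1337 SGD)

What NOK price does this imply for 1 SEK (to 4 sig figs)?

1 SEK × 0.1337 = 0.1337 SGD
0.1337 SGD × 8.070 = 1.07896 NOK

SEK/NOK = 1.079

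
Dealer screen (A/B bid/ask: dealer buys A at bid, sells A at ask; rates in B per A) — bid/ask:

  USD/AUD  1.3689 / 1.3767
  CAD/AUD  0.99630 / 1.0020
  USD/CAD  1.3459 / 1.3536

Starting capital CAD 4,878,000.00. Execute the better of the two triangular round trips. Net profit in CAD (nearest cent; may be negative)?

Best loop CAD → USD → AUD → CAD:
CAD 4,878,000.00 ÷ 1.3536 (buy USD at ask) = USD 3,603,723.40
USD 3,603,723.40 × 1.3689 (sell USD at bid) = AUD 4,933,136.97
AUD 4,933,136.97 ÷ 1.0020 (buy CAD at ask) = CAD 4,923,290.39

Net profit: CAD 45,290.39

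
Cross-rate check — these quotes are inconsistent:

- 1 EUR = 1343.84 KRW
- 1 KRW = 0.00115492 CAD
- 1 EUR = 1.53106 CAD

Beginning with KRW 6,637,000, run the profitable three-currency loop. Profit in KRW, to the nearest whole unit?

Profitable loop is KRW → CAD → EUR → KRW:
KRW 6,637,000 × 0.00115492 = CAD 7,665.20
CAD 7,665.20 ÷ 1.53106 = EUR 5,006.47
EUR 5,006.47 × 1343.84 = KRW 6,727,893
Profit = KRW 6,727,893 − KRW 6,637,000

Profit: KRW 90,893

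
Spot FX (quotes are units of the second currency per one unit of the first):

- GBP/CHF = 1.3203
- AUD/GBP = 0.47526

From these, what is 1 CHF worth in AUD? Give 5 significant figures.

CHF/AUD = 1.5937

1 CHF ÷ 1.3203 = 0.757404 GBP
0.757404 GBP ÷ 0.47526 = 1.59366 AUD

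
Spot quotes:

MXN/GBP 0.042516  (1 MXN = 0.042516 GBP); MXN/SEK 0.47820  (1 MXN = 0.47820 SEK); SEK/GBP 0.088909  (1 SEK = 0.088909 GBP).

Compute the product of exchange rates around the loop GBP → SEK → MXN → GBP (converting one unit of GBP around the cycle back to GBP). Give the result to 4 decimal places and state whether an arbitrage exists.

1.0000 (no arbitrage)

Around GBP → SEK → MXN → GBP: 1 ÷ 0.088909 ÷ 0.47820 × 0.042516 = 0.999993
Product ≈ 1 (deviation 0.001%, within rounding noise).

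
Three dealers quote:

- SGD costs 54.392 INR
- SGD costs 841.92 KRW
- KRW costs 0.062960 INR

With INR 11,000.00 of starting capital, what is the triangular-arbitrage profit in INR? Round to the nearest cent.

Profit: INR 287.35

Profitable loop is INR → KRW → SGD → INR:
INR 11,000.00 ÷ 0.062960 = KRW 174,714
KRW 174,714 ÷ 841.92 = SGD 207.52
SGD 207.52 × 54.392 = INR 11,287.35
Profit = INR 11,287.35 − INR 11,000.00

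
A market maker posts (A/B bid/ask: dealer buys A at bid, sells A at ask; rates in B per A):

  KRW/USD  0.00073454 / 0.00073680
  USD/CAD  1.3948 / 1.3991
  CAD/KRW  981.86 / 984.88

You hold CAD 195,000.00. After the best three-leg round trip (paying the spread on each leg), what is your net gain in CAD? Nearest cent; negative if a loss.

Best loop CAD → KRW → USD → CAD:
CAD 195,000.00 × 981.86 (sell CAD at bid) = KRW 191,462,700
KRW 191,462,700 × 0.00073454 (sell KRW at bid) = USD 140,637.01
USD 140,637.01 × 1.3948 (sell USD at bid) = CAD 196,160.50

Net profit: CAD 1,160.50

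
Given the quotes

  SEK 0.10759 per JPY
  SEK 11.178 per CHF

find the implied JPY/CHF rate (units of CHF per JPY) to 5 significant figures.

1 JPY × 0.10759 = 0.10759 SEK
0.10759 SEK ÷ 11.178 = 0.00962516 CHF

JPY/CHF = 0.0096252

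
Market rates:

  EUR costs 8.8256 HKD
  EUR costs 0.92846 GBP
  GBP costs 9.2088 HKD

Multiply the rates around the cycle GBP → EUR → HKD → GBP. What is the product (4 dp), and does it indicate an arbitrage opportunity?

Around GBP → EUR → HKD → GBP: 1 ÷ 0.92846 × 8.8256 ÷ 9.2088 = 1.032234
Product > 1; profitable direction is GBP → EUR → HKD → GBP.

1.0322 (arbitrage exists)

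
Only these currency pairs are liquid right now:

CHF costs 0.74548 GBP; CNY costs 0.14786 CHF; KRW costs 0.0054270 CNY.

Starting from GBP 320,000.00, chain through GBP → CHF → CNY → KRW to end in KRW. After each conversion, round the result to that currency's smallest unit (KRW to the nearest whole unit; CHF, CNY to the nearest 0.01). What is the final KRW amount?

GBP 320,000.00 ÷ 0.74548 = CHF 429,253.64
CHF 429,253.64 ÷ 0.14786 = CNY 2,903,108.62
CNY 2,903,108.62 ÷ 0.0054270 = KRW 534,938,017

KRW 534,938,017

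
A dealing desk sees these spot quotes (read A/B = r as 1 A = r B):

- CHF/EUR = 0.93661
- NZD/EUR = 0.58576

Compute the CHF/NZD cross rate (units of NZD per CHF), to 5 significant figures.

CHF/NZD = 1.5990

1 CHF × 0.93661 = 0.93661 EUR
0.93661 EUR ÷ 0.58576 = 1.59897 NZD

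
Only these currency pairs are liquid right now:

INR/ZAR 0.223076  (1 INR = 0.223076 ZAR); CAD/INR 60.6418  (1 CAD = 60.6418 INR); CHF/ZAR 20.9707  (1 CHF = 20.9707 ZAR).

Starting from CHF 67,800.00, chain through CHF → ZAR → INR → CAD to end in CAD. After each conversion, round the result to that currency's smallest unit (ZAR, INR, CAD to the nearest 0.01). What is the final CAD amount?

CHF 67,800.00 × 20.9707 = ZAR 1,421,813.46
ZAR 1,421,813.46 ÷ 0.223076 = INR 6,373,672.92
INR 6,373,672.92 ÷ 60.6418 = CAD 105,103.62

CAD 105,103.62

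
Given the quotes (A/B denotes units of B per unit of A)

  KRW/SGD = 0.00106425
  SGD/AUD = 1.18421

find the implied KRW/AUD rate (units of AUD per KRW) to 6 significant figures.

KRW/AUD = 0.00126030

1 KRW × 0.00106425 = 0.00106425 SGD
0.00106425 SGD × 1.18421 = 0.0012603 AUD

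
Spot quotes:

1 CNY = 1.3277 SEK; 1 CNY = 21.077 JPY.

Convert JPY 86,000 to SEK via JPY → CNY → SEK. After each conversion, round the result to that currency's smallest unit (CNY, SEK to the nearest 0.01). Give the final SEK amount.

SEK 5,417.39

JPY 86,000 ÷ 21.077 = CNY 4,080.28
CNY 4,080.28 × 1.3277 = SEK 5,417.39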